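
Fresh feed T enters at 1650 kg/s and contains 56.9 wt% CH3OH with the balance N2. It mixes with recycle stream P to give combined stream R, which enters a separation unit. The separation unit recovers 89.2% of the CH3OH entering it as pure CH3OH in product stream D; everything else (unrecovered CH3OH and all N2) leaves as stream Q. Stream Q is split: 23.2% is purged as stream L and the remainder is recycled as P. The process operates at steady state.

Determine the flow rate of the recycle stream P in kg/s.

N2 enters only via T and leaves only via the purge: 1650×0.431 = 0.232×(N2 in Q), and the separation unit passes all N2, so N2 in R = N2 in Q = 3065.3 kg/s.
CH3OH in R: m_A = 1650×0.569 + (1−0.232)·(1−0.892)·m_A, so m_A = 938.85/0.9171 = 1023.8 kg/s.
Q = (1−0.892)×1023.8 + 3065.3 = 3175.9 kg/s.
Recycle P = (1−0.232)×3175.9 = 2439.1 kg/s.

2439 kg/s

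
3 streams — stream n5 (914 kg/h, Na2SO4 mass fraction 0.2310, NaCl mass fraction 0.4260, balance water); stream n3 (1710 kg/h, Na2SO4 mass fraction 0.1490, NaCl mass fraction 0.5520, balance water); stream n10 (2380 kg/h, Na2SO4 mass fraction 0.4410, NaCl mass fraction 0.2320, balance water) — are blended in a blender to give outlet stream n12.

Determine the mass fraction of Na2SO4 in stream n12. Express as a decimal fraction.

0.3029

Total flow out = 914 + 1710 + 2380 = 5004 kg/h.
Na2SO4 in = 914×0.231 + 1710×0.149 + 2380×0.441 = 1515.5 kg/h.
Na2SO4 mass fraction in n12 = 1515.5/5004 = 0.3029.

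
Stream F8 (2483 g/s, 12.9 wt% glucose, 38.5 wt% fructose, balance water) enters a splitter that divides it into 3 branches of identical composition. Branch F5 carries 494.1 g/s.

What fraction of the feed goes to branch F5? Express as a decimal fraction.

0.199

Fraction to F5 = 494.1/2483 = 0.1990.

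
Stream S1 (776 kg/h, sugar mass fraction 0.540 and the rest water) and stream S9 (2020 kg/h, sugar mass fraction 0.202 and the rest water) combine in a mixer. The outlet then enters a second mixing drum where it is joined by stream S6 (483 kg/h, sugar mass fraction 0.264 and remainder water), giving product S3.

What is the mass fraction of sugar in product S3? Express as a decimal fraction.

Overall, product flow = 3279 kg/h.
sugar in = 776×0.540 + 2020×0.202 + 483×0.264 = 954.59 kg/h.
sugar fraction in S3 = 0.291.

0.291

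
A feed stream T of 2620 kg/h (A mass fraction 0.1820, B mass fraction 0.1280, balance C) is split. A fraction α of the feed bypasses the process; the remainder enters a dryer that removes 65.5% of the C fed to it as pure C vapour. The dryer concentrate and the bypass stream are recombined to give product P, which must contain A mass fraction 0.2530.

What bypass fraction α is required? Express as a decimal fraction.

All 2620×0.182 = 476.84 kg/h of A reaches P, so P = 476.84/0.253 = 1884.7 kg/h and vapour = 735.26 kg/h.
The evaporator receives (1−α)·2620 of feed at 0.690 C and removes 0.655 of that C:
0.655×0.690×(1−α)×2620 = 735.26
(1−α) = 735.26/1184.1 = 0.6209;  α = 0.3791.

0.379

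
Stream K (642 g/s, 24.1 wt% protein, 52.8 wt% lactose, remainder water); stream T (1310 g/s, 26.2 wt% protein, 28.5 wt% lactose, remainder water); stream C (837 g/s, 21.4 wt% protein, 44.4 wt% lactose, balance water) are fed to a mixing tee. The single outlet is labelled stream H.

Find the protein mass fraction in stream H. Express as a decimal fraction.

Total flow out = 642 + 1310 + 837 = 2789 g/s.
protein in = 642×0.241 + 1310×0.262 + 837×0.214 = 677.06 g/s.
protein mass fraction in H = 677.06/2789 = 0.2428.

0.2428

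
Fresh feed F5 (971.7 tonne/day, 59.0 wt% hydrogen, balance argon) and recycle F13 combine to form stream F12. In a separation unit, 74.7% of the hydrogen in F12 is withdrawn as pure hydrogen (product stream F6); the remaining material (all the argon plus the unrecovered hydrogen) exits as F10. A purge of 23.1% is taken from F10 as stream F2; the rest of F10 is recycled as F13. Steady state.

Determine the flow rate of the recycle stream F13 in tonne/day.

1465 tonne/day

argon enters only via F5 and leaves only via the purge: 971.7×0.410 = 0.231×(argon in F10), and the separation unit passes all argon, so argon in F12 = argon in F10 = 1724.7 tonne/day.
hydrogen in F12: m_A = 971.7×0.590 + (1−0.231)·(1−0.747)·m_A, so m_A = 573.3/0.8054 = 711.79 tonne/day.
F10 = (1−0.747)×711.79 + 1724.7 = 1904.7 tonne/day.
Recycle F13 = (1−0.231)×1904.7 = 1464.7 tonne/day.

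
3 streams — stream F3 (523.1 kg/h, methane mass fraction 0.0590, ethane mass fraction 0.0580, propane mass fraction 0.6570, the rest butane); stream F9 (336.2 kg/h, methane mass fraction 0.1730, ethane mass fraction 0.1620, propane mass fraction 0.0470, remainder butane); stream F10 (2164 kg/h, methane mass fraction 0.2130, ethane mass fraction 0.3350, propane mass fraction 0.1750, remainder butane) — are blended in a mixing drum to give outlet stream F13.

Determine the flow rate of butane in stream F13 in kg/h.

butane out = butane in = 523.1×0.226 + 336.2×0.618 + 2164×0.277 = 925.42 kg/h.

925.4 kg/h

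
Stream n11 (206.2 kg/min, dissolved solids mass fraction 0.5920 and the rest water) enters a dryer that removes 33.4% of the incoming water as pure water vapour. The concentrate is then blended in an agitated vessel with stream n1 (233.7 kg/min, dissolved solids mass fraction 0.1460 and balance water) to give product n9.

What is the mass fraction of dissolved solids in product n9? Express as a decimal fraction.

0.3793

Vapour removed = 0.334×0.408×206.2 = 28.099 kg/min; concentrate = 178.1 kg/min.
dissolved solids reaching the mixer = 122.07 (from concentrate) + 233.7×0.146 = 156.19 kg/min.
Product flow = 178.1 + 233.7 = 411.8 kg/min; dissolved solids fraction = 0.3793.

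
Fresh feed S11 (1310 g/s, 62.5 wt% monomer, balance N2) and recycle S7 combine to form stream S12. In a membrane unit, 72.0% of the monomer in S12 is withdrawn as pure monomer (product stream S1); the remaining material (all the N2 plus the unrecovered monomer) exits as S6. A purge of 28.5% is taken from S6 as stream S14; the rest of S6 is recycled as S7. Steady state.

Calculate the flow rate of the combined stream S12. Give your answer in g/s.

N2 enters only via S11 and leaves only via the purge: 1310×0.375 = 0.285×(N2 in S6), and the membrane unit passes all N2, so N2 in S12 = N2 in S6 = 1723.7 g/s.
monomer in S12: m_A = 1310×0.625 + (1−0.285)·(1−0.720)·m_A, so m_A = 818.75/0.7998 = 1023.7 g/s.
S12 = 1023.7 + 1723.7 = 2747.4 g/s.

2747 g/s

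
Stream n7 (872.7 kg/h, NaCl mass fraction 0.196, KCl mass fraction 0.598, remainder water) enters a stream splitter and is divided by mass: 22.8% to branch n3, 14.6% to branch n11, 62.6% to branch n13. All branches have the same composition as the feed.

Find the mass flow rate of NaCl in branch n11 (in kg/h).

Branch n11 total = 0.146×872.7 = 127.41 kg/h.
NaCl in n11 = 0.196×127.41 = 24.973 kg/h.

24.97 kg/h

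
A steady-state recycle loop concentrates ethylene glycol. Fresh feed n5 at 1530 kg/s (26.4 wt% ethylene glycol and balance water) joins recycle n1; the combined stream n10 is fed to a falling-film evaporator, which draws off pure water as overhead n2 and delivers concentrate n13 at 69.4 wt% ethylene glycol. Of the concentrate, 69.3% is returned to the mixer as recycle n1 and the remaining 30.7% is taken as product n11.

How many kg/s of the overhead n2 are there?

Overall ethylene glycol balance (none leaves overhead): ethylene glycol in fresh feed = ethylene glycol in product, i.e. 1530×0.264 = (1−0.693)·n13·0.694.
n13 = 403.92/(0.694×0.307) = 1895.8 kg/s.
Recycle n1 = 0.693×1895.8 = 1313.8 kg/s.
Combined feed n10 = 1530 + 1313.8 = 2843.8 kg/s.
Overhead n2 = n10 − n13 = 2843.8 − 1895.8 = 947.98 kg/s.

948 kg/s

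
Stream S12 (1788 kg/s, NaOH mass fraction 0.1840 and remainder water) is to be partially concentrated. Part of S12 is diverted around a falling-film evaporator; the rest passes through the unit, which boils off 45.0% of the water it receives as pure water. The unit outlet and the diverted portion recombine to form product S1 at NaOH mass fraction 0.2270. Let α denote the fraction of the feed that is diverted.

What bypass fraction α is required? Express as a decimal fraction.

0.484

All 1788×0.184 = 328.99 kg/s of NaOH reaches S1, so S1 = 328.99/0.227 = 1449.3 kg/s and vapour = 338.7 kg/s.
The evaporator receives (1−α)·1788 of feed at 0.816 water and removes 0.450 of that water:
0.450×0.816×(1−α)×1788 = 338.7
(1−α) = 338.7/656.55 = 0.5159;  α = 0.4841.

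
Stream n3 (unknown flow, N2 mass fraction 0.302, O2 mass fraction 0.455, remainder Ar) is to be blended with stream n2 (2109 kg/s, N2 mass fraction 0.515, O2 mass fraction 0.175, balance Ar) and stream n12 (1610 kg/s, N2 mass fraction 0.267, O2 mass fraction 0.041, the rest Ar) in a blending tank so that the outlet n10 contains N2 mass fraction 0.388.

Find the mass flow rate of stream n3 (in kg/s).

849.2 kg/s

Let n3 be the unknown flow. Total out = 3719 + n3.
N2 balance: 1516 + 0.302·n3 = 0.388·(3719 + n3)
(0.302 − 0.388)·n3 = 0.388×3719 − 1516 = -73.033
n3 = -73.033 / -0.086 = 849.22 kg/s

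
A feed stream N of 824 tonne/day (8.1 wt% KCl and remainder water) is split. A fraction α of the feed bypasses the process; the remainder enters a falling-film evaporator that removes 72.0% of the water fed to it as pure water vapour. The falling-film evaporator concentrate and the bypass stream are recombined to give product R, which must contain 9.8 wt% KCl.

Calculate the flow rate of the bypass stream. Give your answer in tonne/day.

608 tonne/day

All 824×0.081 = 66.744 tonne/day of KCl reaches R, so R = 66.744/0.098 = 681.06 tonne/day and vapour = 142.94 tonne/day.
The evaporator receives (1−α)·824 of feed at 0.919 water and removes 0.720 of that water:
0.720×0.919×(1−α)×824 = 142.94
(1−α) = 142.94/545.22 = 0.2622;  α = 0.7378.
Bypass flow = 0.7378×824 = 607.98 tonne/day.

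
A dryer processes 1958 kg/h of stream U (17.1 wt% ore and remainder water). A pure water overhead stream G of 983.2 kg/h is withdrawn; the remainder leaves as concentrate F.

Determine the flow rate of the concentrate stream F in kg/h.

974.8 kg/h

Concentrate = 1958 − 983.2 = 974.8 kg/h.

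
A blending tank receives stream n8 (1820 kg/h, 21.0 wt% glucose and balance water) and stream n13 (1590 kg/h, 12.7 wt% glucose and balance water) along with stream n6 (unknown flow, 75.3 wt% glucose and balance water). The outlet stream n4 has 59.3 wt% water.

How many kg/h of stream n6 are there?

2323 kg/h

Let n6 be the unknown flow. Total out = 3410 + n6.
water balance: 2825.9 + 0.247·n6 = 0.593·(3410 + n6)
(0.247 − 0.593)·n6 = 0.593×3410 − 2825.9 = -803.74
n6 = -803.74 / -0.346 = 2322.9 kg/h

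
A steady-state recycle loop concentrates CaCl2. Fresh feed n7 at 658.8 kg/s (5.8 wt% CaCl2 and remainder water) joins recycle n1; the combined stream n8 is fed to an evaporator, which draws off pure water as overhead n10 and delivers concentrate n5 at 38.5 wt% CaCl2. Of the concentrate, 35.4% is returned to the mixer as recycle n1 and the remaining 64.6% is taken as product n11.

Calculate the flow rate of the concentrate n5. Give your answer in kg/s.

153.6 kg/s

Overall CaCl2 balance (none leaves overhead): CaCl2 in fresh feed = CaCl2 in product, i.e. 658.8×0.058 = (1−0.354)·n5·0.385.
n5 = 38.21/(0.385×0.646) = 153.63 kg/s.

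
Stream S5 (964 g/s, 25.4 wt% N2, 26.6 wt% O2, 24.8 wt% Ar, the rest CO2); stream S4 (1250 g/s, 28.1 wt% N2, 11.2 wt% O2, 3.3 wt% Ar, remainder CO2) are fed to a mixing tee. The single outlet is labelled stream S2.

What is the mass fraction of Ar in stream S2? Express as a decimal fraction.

0.127

Total flow out = 964 + 1250 = 2214 g/s.
Ar in = 964×0.248 + 1250×0.033 = 280.32 g/s.
Ar mass fraction in S2 = 280.32/2214 = 0.127.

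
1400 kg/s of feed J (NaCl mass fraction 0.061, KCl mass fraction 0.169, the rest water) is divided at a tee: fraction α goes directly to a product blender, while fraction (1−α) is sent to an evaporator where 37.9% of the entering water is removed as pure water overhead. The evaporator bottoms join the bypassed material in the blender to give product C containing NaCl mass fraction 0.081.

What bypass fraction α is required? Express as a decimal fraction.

All 1400×0.061 = 85.4 kg/s of NaCl reaches C, so C = 85.4/0.081 = 1054.3 kg/s and vapour = 345.68 kg/s.
The evaporator receives (1−α)·1400 of feed at 0.770 water and removes 0.379 of that water:
0.379×0.770×(1−α)×1400 = 345.68
(1−α) = 345.68/408.56 = 0.8461;  α = 0.1539.

0.154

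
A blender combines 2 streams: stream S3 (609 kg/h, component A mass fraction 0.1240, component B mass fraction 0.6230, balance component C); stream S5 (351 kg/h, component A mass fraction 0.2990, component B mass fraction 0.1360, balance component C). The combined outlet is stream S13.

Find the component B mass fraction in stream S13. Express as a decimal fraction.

Total flow out = 609 + 351 = 960 kg/h.
component B in = 609×0.623 + 351×0.136 = 427.14 kg/h.
component B mass fraction in S13 = 427.14/960 = 0.4449.

0.4449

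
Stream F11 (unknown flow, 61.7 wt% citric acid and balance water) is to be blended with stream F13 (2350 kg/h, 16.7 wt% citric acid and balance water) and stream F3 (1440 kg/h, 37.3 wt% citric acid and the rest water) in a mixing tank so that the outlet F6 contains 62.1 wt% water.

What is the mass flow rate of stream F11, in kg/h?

2130 kg/h

Let F11 be the unknown flow. Total out = 3790 + F11.
water balance: 2860.4 + 0.383·F11 = 0.621·(3790 + F11)
(0.383 − 0.621)·F11 = 0.621×3790 − 2860.4 = -506.84
F11 = -506.84 / -0.238 = 2129.6 kg/h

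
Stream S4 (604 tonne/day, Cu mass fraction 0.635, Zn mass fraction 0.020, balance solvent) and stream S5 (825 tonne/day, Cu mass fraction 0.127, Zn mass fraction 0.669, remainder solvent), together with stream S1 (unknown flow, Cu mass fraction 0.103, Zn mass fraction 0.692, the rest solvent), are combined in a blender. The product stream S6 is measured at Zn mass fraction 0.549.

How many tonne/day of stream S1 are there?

1542 tonne/day

Let S1 be the unknown flow. Total out = 1429 + S1.
Zn balance: 564.01 + 0.692·S1 = 0.549·(1429 + S1)
(0.692 − 0.549)·S1 = 0.549×1429 − 564.01 = 220.52
S1 = 220.52 / 0.143 = 1542.1 tonne/day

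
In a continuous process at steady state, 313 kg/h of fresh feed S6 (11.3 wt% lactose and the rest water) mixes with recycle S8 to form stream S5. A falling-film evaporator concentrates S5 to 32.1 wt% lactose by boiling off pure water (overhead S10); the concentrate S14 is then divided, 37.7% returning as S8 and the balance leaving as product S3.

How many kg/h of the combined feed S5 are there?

379.7 kg/h

Overall lactose balance (none leaves overhead): lactose in fresh feed = lactose in product, i.e. 313×0.113 = (1−0.377)·S14·0.321.
S14 = 35.369/(0.321×0.623) = 176.86 kg/h.
Recycle S8 = 0.377×176.86 = 66.676 kg/h.
Combined feed S5 = 313 + 66.676 = 379.68 kg/h.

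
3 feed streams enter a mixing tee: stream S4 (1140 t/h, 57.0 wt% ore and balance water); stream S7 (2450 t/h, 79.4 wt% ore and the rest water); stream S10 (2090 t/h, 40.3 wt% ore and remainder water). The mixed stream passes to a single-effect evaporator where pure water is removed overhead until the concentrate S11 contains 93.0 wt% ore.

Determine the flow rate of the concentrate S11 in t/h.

ore entering = 1140×0.570 + 2450×0.794 + 2090×0.403 = 3437.4 t/h.
All ore reports to S11, so S11 = 3437.4/0.930 = 3696.1 t/h.

3696 t/h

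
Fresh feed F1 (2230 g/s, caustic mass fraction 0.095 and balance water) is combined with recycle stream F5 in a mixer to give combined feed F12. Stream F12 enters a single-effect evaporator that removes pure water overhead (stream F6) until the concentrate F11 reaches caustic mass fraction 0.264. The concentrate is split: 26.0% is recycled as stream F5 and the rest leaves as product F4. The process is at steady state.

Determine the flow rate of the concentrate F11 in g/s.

1084 g/s

Overall caustic balance (none leaves overhead): caustic in fresh feed = caustic in product, i.e. 2230×0.095 = (1−0.260)·F11·0.264.
F11 = 211.85/(0.264×0.740) = 1084.4 g/s.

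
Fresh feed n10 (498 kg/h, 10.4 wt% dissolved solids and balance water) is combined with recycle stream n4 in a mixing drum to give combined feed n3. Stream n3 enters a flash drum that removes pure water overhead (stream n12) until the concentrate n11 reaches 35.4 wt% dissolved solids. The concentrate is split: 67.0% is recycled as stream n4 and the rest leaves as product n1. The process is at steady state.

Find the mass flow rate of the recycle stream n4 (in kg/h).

Overall dissolved solids balance (none leaves overhead): dissolved solids in fresh feed = dissolved solids in product, i.e. 498×0.104 = (1−0.670)·n11·0.354.
n11 = 51.792/(0.354×0.330) = 443.35 kg/h.
Recycle n4 = 0.670×443.35 = 297.04 kg/h.

297 kg/h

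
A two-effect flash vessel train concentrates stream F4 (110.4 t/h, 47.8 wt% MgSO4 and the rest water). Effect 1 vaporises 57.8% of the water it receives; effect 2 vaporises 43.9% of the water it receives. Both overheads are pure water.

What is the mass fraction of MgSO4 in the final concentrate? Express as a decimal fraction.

0.7946

water in feed = 110.4×0.522 = 57.629 t/h.
After stage 1: water left = (1−0.578)×57.629 = 24.319; stream total = 77.091 t/h.
After stage 2: water left = (1−0.439)×24.319 = 13.643; final concentrate = 66.414 t/h.
MgSO4 fraction = 52.771/66.414 = 0.7946.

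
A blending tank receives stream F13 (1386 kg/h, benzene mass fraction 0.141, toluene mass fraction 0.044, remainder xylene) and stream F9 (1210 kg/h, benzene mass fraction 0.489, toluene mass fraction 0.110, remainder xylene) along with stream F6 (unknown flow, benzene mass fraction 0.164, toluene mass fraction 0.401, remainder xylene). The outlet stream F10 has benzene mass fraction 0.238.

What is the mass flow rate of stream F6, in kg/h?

Let F6 be the unknown flow. Total out = 2596 + F6.
benzene balance: 787.12 + 0.164·F6 = 0.238·(2596 + F6)
(0.164 − 0.238)·F6 = 0.238×2596 − 787.12 = -169.27
F6 = -169.27 / -0.074 = 2287.4 kg/h

2287 kg/h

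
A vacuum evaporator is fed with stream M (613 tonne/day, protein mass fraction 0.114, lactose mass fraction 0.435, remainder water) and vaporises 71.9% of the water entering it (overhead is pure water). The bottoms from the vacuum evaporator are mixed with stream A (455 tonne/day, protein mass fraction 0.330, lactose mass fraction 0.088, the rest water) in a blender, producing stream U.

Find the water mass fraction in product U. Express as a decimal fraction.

Vapour removed = 0.719×0.451×613 = 198.78 tonne/day; concentrate = 414.22 tonne/day.
water reaching the mixer = 77.686 (from concentrate) + 455×0.582 = 342.5 tonne/day.
Product flow = 414.22 + 455 = 869.22 tonne/day; water fraction = 0.394.

0.394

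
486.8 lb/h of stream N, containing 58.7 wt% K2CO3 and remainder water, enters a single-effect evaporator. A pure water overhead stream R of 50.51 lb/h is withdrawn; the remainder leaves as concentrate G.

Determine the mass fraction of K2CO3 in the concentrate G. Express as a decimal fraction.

0.655

K2CO3 is not removed: 486.8×0.587 = 285.75 lb/h of K2CO3 enters G.
Concentrate = 486.8 − 50.51 = 436.29 lb/h.
Mass fraction = 285.75/436.29 = 0.655.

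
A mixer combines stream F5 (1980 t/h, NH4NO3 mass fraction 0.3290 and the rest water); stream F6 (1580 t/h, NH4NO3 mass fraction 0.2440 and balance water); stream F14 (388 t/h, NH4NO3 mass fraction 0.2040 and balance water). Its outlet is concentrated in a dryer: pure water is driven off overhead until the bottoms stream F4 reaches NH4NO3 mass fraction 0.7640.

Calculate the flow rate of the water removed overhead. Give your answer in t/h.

2487 t/h

NH4NO3 entering = 1980×0.329 + 1580×0.244 + 388×0.204 = 1116.1 t/h.
All NH4NO3 reports to F4, so F4 = 1116.1/0.764 = 1460.9 t/h.
Total feed = 3948 t/h; overhead = 3948 − 1460.9 = 2487.1 t/h.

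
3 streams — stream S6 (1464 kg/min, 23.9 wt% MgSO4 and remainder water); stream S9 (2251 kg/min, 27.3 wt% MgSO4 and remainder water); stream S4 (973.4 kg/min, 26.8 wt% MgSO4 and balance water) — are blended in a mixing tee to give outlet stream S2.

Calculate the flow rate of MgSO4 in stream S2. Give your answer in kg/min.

1225 kg/min

MgSO4 out = MgSO4 in = 1464×0.239 + 2251×0.273 + 973.4×0.268 = 1225.3 kg/min.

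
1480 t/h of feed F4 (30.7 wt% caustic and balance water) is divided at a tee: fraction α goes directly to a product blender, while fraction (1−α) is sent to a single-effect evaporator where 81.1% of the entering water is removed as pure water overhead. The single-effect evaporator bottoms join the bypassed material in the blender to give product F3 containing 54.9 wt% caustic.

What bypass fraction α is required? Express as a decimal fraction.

0.216

All 1480×0.307 = 454.36 t/h of caustic reaches F3, so F3 = 454.36/0.549 = 827.61 t/h and vapour = 652.39 t/h.
The evaporator receives (1−α)·1480 of feed at 0.693 water and removes 0.811 of that water:
0.811×0.693×(1−α)×1480 = 652.39
(1−α) = 652.39/831.79 = 0.7843;  α = 0.2157.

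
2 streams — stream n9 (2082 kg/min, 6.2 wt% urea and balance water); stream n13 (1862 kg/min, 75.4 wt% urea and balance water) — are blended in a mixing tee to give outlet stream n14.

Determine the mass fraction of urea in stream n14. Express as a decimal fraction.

Total flow out = 2082 + 1862 = 3944 kg/min.
urea in = 2082×0.062 + 1862×0.754 = 1533 kg/min.
urea mass fraction in n14 = 1533/3944 = 0.389.

0.389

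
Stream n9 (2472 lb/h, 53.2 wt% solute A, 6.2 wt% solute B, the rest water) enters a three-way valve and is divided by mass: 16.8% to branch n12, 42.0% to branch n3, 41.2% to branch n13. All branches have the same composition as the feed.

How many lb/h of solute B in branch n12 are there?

25.75 lb/h

Branch n12 total = 0.168×2472 = 415.3 lb/h.
solute B in n12 = 0.062×415.3 = 25.748 lb/h.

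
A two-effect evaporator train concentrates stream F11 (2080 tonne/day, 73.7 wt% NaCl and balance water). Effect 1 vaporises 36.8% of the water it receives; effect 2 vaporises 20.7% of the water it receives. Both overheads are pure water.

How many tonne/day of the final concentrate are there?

1807 tonne/day

water in feed = 2080×0.263 = 547.04 tonne/day.
After stage 1: water left = (1−0.368)×547.04 = 345.73; stream total = 1878.7 tonne/day.
After stage 2: water left = (1−0.207)×345.73 = 274.16; final concentrate = 1807.1 tonne/day.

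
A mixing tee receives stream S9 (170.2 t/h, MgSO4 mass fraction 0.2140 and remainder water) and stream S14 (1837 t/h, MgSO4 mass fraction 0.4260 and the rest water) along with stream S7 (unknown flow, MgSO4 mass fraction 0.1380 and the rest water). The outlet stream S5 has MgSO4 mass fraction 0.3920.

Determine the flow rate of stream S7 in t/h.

Let S7 be the unknown flow. Total out = 2007.2 + S7.
MgSO4 balance: 818.98 + 0.138·S7 = 0.392·(2007.2 + S7)
(0.138 − 0.392)·S7 = 0.392×2007.2 − 818.98 = -32.162
S7 = -32.162 / -0.254 = 126.62 t/h

126.6 t/h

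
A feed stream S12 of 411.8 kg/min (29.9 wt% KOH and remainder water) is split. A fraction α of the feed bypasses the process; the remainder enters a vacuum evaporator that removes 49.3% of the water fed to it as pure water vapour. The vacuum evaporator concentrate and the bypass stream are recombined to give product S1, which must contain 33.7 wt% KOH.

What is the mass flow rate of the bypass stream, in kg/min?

All 411.8×0.299 = 123.13 kg/min of KOH reaches S1, so S1 = 123.13/0.337 = 365.37 kg/min and vapour = 46.434 kg/min.
The evaporator receives (1−α)·411.8 of feed at 0.701 water and removes 0.493 of that water:
0.493×0.701×(1−α)×411.8 = 46.434
(1−α) = 46.434/142.32 = 0.3263;  α = 0.6737.
Bypass flow = 0.6737×411.8 = 277.44 kg/min.

277.4 kg/min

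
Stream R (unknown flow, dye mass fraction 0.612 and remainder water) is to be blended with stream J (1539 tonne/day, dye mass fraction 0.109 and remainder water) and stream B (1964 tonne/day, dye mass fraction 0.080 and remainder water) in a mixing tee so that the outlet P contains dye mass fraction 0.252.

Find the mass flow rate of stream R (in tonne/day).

1550 tonne/day

Let R be the unknown flow. Total out = 3503 + R.
dye balance: 324.87 + 0.612·R = 0.252·(3503 + R)
(0.612 − 0.252)·R = 0.252×3503 − 324.87 = 557.88
R = 557.88 / 0.360 = 1549.7 tonne/day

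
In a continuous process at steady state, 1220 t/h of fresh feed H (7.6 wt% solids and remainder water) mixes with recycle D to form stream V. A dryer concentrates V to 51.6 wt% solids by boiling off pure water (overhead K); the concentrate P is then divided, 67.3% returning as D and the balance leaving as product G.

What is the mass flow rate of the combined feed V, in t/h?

Overall solids balance (none leaves overhead): solids in fresh feed = solids in product, i.e. 1220×0.076 = (1−0.673)·P·0.516.
P = 92.72/(0.516×0.327) = 549.51 t/h.
Recycle D = 0.673×549.51 = 369.82 t/h.
Combined feed V = 1220 + 369.82 = 1589.8 t/h.

1590 t/h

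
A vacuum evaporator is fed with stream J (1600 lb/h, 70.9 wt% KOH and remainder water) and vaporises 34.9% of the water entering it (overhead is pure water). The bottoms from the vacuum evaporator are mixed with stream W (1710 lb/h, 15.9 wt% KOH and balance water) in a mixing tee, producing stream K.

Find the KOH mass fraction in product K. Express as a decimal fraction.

Vapour removed = 0.349×0.291×1600 = 162.49 lb/h; concentrate = 1437.5 lb/h.
KOH reaching the mixer = 1134.4 (from concentrate) + 1710×0.159 = 1406.3 lb/h.
Product flow = 1437.5 + 1710 = 3147.5 lb/h; KOH fraction = 0.4468.

0.4468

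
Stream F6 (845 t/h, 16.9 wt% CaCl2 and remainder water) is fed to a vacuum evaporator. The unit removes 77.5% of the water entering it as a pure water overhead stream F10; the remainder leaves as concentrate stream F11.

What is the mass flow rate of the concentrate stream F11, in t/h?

300.8 t/h

water entering = 845×0.831 = 702.19 t/h; overhead removed = 0.775×702.19 = 544.2 t/h.
Concentrate = 845 − 544.2 = 300.8 t/h.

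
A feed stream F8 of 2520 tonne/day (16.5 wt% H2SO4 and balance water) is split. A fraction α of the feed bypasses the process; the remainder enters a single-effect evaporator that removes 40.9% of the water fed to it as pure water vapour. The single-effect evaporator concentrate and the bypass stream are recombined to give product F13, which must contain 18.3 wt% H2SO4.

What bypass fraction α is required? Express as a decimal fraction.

0.712

All 2520×0.165 = 415.8 tonne/day of H2SO4 reaches F13, so F13 = 415.8/0.183 = 2272.1 tonne/day and vapour = 247.87 tonne/day.
The evaporator receives (1−α)·2520 of feed at 0.835 water and removes 0.409 of that water:
0.409×0.835×(1−α)×2520 = 247.87
(1−α) = 247.87/860.62 = 0.2880;  α = 0.7120.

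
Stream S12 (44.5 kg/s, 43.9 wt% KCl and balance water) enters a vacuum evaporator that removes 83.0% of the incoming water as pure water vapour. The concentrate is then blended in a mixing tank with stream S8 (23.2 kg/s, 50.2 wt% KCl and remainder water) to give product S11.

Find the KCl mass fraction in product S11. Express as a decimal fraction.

Vapour removed = 0.830×0.561×44.5 = 20.721 kg/s; concentrate = 23.779 kg/s.
KCl reaching the mixer = 19.535 (from concentrate) + 23.2×0.502 = 31.182 kg/s.
Product flow = 23.779 + 23.2 = 46.979 kg/s; KCl fraction = 0.6637.

0.6637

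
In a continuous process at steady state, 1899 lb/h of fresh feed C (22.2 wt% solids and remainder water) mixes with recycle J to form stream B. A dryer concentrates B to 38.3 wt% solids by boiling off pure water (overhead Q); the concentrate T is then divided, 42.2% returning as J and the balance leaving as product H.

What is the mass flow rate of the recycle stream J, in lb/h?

Overall solids balance (none leaves overhead): solids in fresh feed = solids in product, i.e. 1899×0.222 = (1−0.422)·T·0.383.
T = 421.58/(0.383×0.578) = 1904.4 lb/h.
Recycle J = 0.422×1904.4 = 803.64 lb/h.

803.6 lb/h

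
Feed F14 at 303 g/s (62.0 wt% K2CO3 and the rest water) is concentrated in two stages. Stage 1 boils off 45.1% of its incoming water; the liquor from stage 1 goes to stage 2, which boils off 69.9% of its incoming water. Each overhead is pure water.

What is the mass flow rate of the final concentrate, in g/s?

206.9 g/s

water in feed = 303×0.380 = 115.14 g/s.
After stage 1: water left = (1−0.451)×115.14 = 63.212; stream total = 251.07 g/s.
After stage 2: water left = (1−0.699)×63.212 = 19.027; final concentrate = 206.89 g/s.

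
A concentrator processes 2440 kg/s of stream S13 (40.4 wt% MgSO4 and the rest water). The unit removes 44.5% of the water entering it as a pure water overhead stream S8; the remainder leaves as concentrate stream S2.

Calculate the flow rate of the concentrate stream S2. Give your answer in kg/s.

1793 kg/s

water entering = 2440×0.596 = 1454.2 kg/s; overhead removed = 0.445×1454.2 = 647.14 kg/s.
Concentrate = 2440 − 647.14 = 1792.9 kg/s.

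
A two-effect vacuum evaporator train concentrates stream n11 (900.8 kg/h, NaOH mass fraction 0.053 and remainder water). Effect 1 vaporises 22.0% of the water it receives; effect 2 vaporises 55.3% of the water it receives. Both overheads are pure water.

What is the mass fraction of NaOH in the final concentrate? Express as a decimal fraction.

0.138

water in feed = 900.8×0.947 = 853.06 kg/h.
After stage 1: water left = (1−0.220)×853.06 = 665.38; stream total = 713.13 kg/h.
After stage 2: water left = (1−0.553)×665.38 = 297.43; final concentrate = 345.17 kg/h.
NaOH fraction = 47.742/345.17 = 0.138.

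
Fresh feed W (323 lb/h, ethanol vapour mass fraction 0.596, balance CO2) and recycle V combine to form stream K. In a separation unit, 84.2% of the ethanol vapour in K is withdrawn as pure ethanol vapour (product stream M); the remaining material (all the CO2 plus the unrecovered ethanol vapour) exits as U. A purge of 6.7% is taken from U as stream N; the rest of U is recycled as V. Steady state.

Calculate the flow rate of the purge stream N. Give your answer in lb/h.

CO2 enters only via W and leaves only via the purge: 323×0.404 = 0.067×(CO2 in U), and the separation unit passes all CO2, so CO2 in K = CO2 in U = 1947.6 lb/h.
ethanol vapour in K: m_A = 323×0.596 + (1−0.067)·(1−0.842)·m_A, so m_A = 192.51/0.8526 = 225.79 lb/h.
U = (1−0.842)×225.79 + 1947.6 = 1983.3 lb/h.
Purge N = 0.067×1983.3 = 132.88 lb/h.

132.9 lb/h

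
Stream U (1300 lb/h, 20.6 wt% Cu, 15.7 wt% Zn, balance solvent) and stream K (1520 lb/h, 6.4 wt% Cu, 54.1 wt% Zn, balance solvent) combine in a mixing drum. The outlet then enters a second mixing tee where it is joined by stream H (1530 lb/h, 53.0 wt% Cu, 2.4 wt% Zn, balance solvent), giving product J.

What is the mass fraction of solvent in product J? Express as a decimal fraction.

0.485

Overall, product flow = 4350 lb/h.
solvent in = 1300×0.637 + 1520×0.395 + 1530×0.446 = 2110.9 lb/h.
solvent fraction in J = 0.485.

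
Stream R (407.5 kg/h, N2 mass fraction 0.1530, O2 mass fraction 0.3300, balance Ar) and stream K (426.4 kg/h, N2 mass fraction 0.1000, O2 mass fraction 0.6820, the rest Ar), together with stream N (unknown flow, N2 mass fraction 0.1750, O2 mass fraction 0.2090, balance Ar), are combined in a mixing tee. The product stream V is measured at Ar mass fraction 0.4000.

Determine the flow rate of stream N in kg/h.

Let N be the unknown flow. Total out = 833.9 + N.
Ar balance: 303.63 + 0.616·N = 0.400·(833.9 + N)
(0.616 − 0.400)·N = 0.400×833.9 − 303.63 = 29.927
N = 29.927 / 0.216 = 138.55 kg/h

138.6 kg/h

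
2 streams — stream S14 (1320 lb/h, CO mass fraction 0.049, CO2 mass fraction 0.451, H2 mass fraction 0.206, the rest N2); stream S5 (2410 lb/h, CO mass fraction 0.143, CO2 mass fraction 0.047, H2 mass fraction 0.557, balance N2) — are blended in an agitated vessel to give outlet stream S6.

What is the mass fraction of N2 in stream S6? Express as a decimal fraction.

0.268

Total flow out = 1320 + 2410 = 3730 lb/h.
N2 in = 1320×0.294 + 2410×0.253 = 997.81 lb/h.
N2 mass fraction in S6 = 997.81/3730 = 0.268.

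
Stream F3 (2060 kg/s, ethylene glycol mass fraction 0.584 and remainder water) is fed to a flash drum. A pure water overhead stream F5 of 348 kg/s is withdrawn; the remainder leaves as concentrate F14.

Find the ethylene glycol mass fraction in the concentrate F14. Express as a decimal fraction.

0.703

ethylene glycol is not removed: 2060×0.584 = 1203 kg/s of ethylene glycol enters F14.
Concentrate = 2060 − 348 = 1712 kg/s.
Mass fraction = 1203/1712 = 0.703.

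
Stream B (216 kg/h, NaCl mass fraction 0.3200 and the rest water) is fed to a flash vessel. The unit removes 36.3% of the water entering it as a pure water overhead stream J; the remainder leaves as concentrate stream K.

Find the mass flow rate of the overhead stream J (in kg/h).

water entering = 216×0.680 = 146.88 kg/h; overhead removed = 0.363×146.88 = 53.317 kg/h.

53.32 kg/h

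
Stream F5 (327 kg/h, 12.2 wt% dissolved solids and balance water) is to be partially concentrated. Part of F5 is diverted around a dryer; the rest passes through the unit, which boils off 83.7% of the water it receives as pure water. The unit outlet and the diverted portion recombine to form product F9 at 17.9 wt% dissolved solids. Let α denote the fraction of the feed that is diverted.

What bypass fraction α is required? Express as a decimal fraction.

0.567

All 327×0.122 = 39.894 kg/h of dissolved solids reaches F9, so F9 = 39.894/0.179 = 222.87 kg/h and vapour = 104.13 kg/h.
The evaporator receives (1−α)·327 of feed at 0.878 water and removes 0.837 of that water:
0.837×0.878×(1−α)×327 = 104.13
(1−α) = 104.13/240.31 = 0.4333;  α = 0.5667.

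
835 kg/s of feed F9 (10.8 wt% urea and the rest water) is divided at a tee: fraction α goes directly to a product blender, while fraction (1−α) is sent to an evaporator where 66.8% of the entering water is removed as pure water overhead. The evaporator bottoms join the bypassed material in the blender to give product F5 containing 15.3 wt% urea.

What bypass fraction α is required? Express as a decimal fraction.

0.506

All 835×0.108 = 90.18 kg/s of urea reaches F5, so F5 = 90.18/0.153 = 589.41 kg/s and vapour = 245.59 kg/s.
The evaporator receives (1−α)·835 of feed at 0.892 water and removes 0.668 of that water:
0.668×0.892×(1−α)×835 = 245.59
(1−α) = 245.59/497.54 = 0.4936;  α = 0.5064.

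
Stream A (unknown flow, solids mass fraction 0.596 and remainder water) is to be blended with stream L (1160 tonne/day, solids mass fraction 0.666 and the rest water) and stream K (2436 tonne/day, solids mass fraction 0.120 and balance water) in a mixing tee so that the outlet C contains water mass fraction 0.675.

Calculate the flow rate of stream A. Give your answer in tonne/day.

Let A be the unknown flow. Total out = 3596 + A.
water balance: 2531.1 + 0.404·A = 0.675·(3596 + A)
(0.404 − 0.675)·A = 0.675×3596 − 2531.1 = -103.82
A = -103.82 / -0.271 = 383.1 tonne/day

383.1 tonne/day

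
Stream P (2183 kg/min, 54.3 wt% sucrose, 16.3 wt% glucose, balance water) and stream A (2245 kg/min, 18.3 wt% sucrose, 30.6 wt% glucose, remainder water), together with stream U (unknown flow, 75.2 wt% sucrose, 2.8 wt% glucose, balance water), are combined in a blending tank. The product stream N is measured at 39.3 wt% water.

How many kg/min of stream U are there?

Let U be the unknown flow. Total out = 4428 + U.
water balance: 1789 + 0.220·U = 0.393·(4428 + U)
(0.220 − 0.393)·U = 0.393×4428 − 1789 = -48.793
U = -48.793 / -0.173 = 282.04 kg/min

282 kg/min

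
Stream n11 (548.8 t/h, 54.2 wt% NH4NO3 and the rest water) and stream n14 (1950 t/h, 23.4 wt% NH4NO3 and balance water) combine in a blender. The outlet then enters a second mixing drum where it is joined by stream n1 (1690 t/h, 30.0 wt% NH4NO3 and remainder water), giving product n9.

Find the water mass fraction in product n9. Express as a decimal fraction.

0.6990

Overall, product flow = 4188.8 t/h.
water in = 548.8×0.458 + 1950×0.766 + 1690×0.700 = 2928.1 t/h.
water fraction in n9 = 0.6990.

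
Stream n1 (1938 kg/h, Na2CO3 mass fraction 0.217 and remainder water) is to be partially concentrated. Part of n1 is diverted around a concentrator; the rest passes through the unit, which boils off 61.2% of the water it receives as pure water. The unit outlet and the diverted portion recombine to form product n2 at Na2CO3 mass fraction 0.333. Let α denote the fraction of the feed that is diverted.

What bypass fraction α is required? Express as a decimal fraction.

0.273

All 1938×0.217 = 420.55 kg/h of Na2CO3 reaches n2, so n2 = 420.55/0.333 = 1262.9 kg/h and vapour = 675.1 kg/h.
The evaporator receives (1−α)·1938 of feed at 0.783 water and removes 0.612 of that water:
0.612×0.783×(1−α)×1938 = 675.1
(1−α) = 675.1/928.68 = 0.7269;  α = 0.2731.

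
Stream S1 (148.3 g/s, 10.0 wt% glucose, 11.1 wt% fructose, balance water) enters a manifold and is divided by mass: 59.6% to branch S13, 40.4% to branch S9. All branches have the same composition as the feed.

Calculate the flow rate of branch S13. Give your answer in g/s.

88.39 g/s

Branch S13 flow = 0.596×148.3 = 88.387 g/s.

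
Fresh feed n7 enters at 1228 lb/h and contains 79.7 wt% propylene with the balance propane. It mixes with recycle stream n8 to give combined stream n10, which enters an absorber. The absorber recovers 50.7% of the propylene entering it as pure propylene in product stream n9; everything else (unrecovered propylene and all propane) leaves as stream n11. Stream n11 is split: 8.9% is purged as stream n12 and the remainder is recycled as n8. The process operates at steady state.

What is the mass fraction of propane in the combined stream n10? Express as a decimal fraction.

propane enters only via n7 and leaves only via the purge: 1228×0.203 = 0.089×(propane in n11), and the absorber passes all propane, so propane in n10 = propane in n11 = 2800.9 lb/h.
propylene in n10: m_A = 1228×0.797 + (1−0.089)·(1−0.507)·m_A, so m_A = 978.72/0.5509 = 1776.7 lb/h.
n10 = 1776.7 + 2800.9 = 4577.6 lb/h.
propane fraction in n10 = 2800.9/4577.6 = 0.612.

0.612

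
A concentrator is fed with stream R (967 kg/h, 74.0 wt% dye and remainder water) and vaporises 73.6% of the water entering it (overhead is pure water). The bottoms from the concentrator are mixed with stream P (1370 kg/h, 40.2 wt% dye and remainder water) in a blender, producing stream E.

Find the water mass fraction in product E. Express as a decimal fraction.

Vapour removed = 0.736×0.260×967 = 185.05 kg/h; concentrate = 781.95 kg/h.
water reaching the mixer = 66.375 (from concentrate) + 1370×0.598 = 885.63 kg/h.
Product flow = 781.95 + 1370 = 2152 kg/h; water fraction = 0.4115.

0.4115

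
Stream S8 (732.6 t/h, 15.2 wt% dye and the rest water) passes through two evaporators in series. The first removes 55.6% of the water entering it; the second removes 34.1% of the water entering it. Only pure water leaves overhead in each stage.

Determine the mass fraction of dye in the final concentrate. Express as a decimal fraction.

water in feed = 732.6×0.848 = 621.24 t/h.
After stage 1: water left = (1−0.556)×621.24 = 275.83; stream total = 387.19 t/h.
After stage 2: water left = (1−0.341)×275.83 = 181.77; final concentrate = 293.13 t/h.
dye fraction = 111.36/293.13 = 0.3799.

0.3799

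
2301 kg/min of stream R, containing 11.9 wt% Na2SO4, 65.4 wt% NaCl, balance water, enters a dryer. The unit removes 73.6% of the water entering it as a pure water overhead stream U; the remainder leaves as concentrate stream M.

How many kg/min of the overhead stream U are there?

384.4 kg/min

water entering = 2301×0.227 = 522.33 kg/min; overhead removed = 0.736×522.33 = 384.43 kg/min.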